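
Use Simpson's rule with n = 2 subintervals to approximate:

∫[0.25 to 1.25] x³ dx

f(x) = x³
a = 0.25, b = 1.25, n = 2
h = (b - a)/n = 0.500000

Simpson's rule: (h/3)[f(x₀) + 4f(x₁) + 2f(x₂) + ... + f(xₙ)]

x_0 = 0.2500, f(x_0) = 0.015625, coefficient = 1
x_1 = 0.7500, f(x_1) = 0.421875, coefficient = 4
x_2 = 1.2500, f(x_2) = 1.953125, coefficient = 1

I ≈ (0.500000/3) × 3.656250 = 0.609375
Exact value: 0.609375
Error: 0.000000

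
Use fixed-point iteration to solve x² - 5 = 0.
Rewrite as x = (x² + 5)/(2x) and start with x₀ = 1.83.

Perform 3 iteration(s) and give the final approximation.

Equation: x² - 5 = 0
Fixed-point form: x = (x² + 5)/(2x)
x₀ = 1.83

x_1 = g(1.830000) = 2.281120
x_2 = g(2.281120) = 2.236513
x_3 = g(2.236513) = 2.236068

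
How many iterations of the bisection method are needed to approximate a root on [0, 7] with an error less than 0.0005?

We need (b-a)/2^n ≤ 0.0005
(7 - 0)/2^n ≤ 0.0005
7/2^n ≤ 0.0005
2^n ≥ 14000
n ≥ log₂(14000) = 13.77
n ≥ 14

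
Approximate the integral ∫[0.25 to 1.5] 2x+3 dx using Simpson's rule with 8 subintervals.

f(x) = 2x+3
a = 0.25, b = 1.5, n = 8
h = (b - a)/n = 0.156250

Simpson's rule: (h/3)[f(x₀) + 4f(x₁) + 2f(x₂) + ... + f(xₙ)]

x_0 = 0.2500, f(x_0) = 3.500000, coefficient = 1
x_1 = 0.4062, f(x_1) = 3.812500, coefficient = 4
x_2 = 0.5625, f(x_2) = 4.125000, coefficient = 2
x_3 = 0.7188, f(x_3) = 4.437500, coefficient = 4
x_4 = 0.8750, f(x_4) = 4.750000, coefficient = 2
x_5 = 1.0312, f(x_5) = 5.062500, coefficient = 4
x_6 = 1.1875, f(x_6) = 5.375000, coefficient = 2
x_7 = 1.3438, f(x_7) = 5.687500, coefficient = 4
x_8 = 1.5000, f(x_8) = 6.000000, coefficient = 1

I ≈ (0.156250/3) × 114.000000 = 5.937500
Exact value: 5.937500
Error: 0.000000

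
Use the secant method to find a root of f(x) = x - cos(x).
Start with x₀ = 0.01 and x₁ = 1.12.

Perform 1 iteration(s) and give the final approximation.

f(x) = x - cos(x)
x₀ = 0.01, x₁ = 1.12

Secant formula: x_{n+1} = x_n - f(x_n)(x_n - x_{n-1})/(f(x_n) - f(x_{n-1}))

Iteration 1:
  f(0.010000) = -0.989950
  f(1.120000) = 0.684318
  x_2 = 1.120000 - 0.684318×(1.120000 - 0.010000)/(0.684318 - (-0.989950))
       = 0.666314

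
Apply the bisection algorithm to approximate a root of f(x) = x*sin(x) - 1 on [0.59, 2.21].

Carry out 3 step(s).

f(x) = x*sin(x) - 1
Initial interval: [0.59, 2.21]

Iteration 1:
  c_1 = (0.590000 + 2.210000)/2 = 1.400000
  f(c_1) = f(1.400000) = 0.379630
  f(a) × f(c) < 0, new interval: [0.590000, 1.400000]
Iteration 2:
  c_2 = (0.590000 + 1.400000)/2 = 0.995000
  f(c_2) = f(0.995000) = -0.165435
  f(a) × f(c) ≥ 0, new interval: [0.995000, 1.400000]
Iteration 3:
  c_3 = (0.995000 + 1.400000)/2 = 1.197500
  f(c_3) = f(1.197500) = 0.115029
  f(a) × f(c) < 0, new interval: [0.995000, 1.197500]

After 3 iteration(s), the approximation is c_3 = 1.197500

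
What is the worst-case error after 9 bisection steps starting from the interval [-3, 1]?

Bisection error bound: |error| ≤ (b-a)/2^n
|error| ≤ (1 - (-3))/2^9 = 4/2^9
|error| ≤ 0.0078125000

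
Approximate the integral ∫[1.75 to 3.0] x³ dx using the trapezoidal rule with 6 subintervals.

f(x) = x³
a = 1.75, b = 3.0, n = 6
h = (b - a)/n = 0.208333

Trapezoidal rule: (h/2)[f(x₀) + 2f(x₁) + 2f(x₂) + ... + f(xₙ)]

x_0 = 1.7500, f(x_0) = 5.359375, coefficient = 1
x_1 = 1.9583, f(x_1) = 7.510344, coefficient = 2
x_2 = 2.1667, f(x_2) = 10.171296, coefficient = 2
x_3 = 2.3750, f(x_3) = 13.396484, coefficient = 2
x_4 = 2.5833, f(x_4) = 17.240162, coefficient = 2
x_5 = 2.7917, f(x_5) = 21.756583, coefficient = 2
x_6 = 3.0000, f(x_6) = 27.000000, coefficient = 1

I ≈ (0.208333/2) × 172.509115 = 17.969699
Exact value: 17.905273
Error: 0.064426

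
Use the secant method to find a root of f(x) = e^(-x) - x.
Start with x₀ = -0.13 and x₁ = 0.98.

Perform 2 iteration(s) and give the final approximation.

f(x) = e^(-x) - x
x₀ = -0.13, x₁ = 0.98

Secant formula: x_{n+1} = x_n - f(x_n)(x_n - x_{n-1})/(f(x_n) - f(x_{n-1}))

Iteration 1:
  f(-0.130000) = 1.268828
  f(0.980000) = -0.604689
  x_2 = 0.980000 - (-0.604689)×(0.980000 - (-0.130000))/(-0.604689 - 1.268828)
       = 0.621741
Iteration 2:
  f(0.980000) = -0.604689
  f(0.621741) = -0.084732
  x_3 = 0.621741 - (-0.084732)×(0.621741 - 0.980000)/(-0.084732 - (-0.604689))
       = 0.563359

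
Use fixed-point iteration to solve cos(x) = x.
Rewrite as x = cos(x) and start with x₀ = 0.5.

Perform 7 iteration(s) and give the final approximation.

Equation: cos(x) = x
Fixed-point form: x = cos(x)
x₀ = 0.5

x_1 = g(0.500000) = 0.877583
x_2 = g(0.877583) = 0.639012
x_3 = g(0.639012) = 0.802685
x_4 = g(0.802685) = 0.694778
x_5 = g(0.694778) = 0.768196
x_6 = g(0.768196) = 0.719165
x_7 = g(0.719165) = 0.752356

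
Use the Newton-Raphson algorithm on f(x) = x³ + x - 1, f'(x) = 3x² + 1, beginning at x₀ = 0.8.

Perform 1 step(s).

f(x) = x³ + x - 1
f'(x) = 3x² + 1
x₀ = 0.8

Newton-Raphson formula: x_{n+1} = x_n - f(x_n)/f'(x_n)

Iteration 1:
  f(0.800000) = 0.312000
  f'(0.800000) = 2.920000
  x_1 = 0.800000 - 0.312000/2.920000 = 0.693151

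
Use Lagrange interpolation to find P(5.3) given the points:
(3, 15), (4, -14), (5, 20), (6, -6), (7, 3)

Lagrange interpolation formula:
P(x) = Σ yᵢ × Lᵢ(x)
where Lᵢ(x) = Π_{j≠i} (x - xⱼ)/(xᵢ - xⱼ)

L_0(5.3) = (5.3 - 4)/(3 - 4) × (5.3 - 5)/(3 - 5) × (5.3 - 6)/(3 - 6) × (5.3 - 7)/(3 - 7) = 0.019337
L_1(5.3) = (5.3 - 3)/(4 - 3) × (5.3 - 5)/(4 - 5) × (5.3 - 6)/(4 - 6) × (5.3 - 7)/(4 - 7) = -0.136850
L_2(5.3) = (5.3 - 3)/(5 - 3) × (5.3 - 4)/(5 - 4) × (5.3 - 6)/(5 - 6) × (5.3 - 7)/(5 - 7) = 0.889525
L_3(5.3) = (5.3 - 3)/(6 - 3) × (5.3 - 4)/(6 - 4) × (5.3 - 5)/(6 - 5) × (5.3 - 7)/(6 - 7) = 0.254150
L_4(5.3) = (5.3 - 3)/(7 - 3) × (5.3 - 4)/(7 - 4) × (5.3 - 5)/(7 - 5) × (5.3 - 6)/(7 - 6) = -0.026162

P(5.3) = 15×L_0(5.3) + (-14)×L_1(5.3) + 20×L_2(5.3) + (-6)×L_3(5.3) + 3×L_4(5.3)
P(5.3) = 18.393075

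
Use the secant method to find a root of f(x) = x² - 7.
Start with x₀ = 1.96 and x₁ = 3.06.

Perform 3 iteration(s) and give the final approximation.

f(x) = x² - 7
x₀ = 1.96, x₁ = 3.06

Secant formula: x_{n+1} = x_n - f(x_n)(x_n - x_{n-1})/(f(x_n) - f(x_{n-1}))

Iteration 1:
  f(1.960000) = -3.158400
  f(3.060000) = 2.363600
  x_2 = 3.060000 - 2.363600×(3.060000 - 1.960000)/(2.363600 - (-3.158400))
       = 2.589163
Iteration 2:
  f(3.060000) = 2.363600
  f(2.589163) = -0.296233
  x_3 = 2.589163 - (-0.296233)×(2.589163 - 3.060000)/(-0.296233 - 2.363600)
       = 2.641602
Iteration 3:
  f(2.589163) = -0.296233
  f(2.641602) = -0.021940
  x_4 = 2.641602 - (-0.021940)×(2.641602 - 2.589163)/(-0.021940 - (-0.296233))
       = 2.645796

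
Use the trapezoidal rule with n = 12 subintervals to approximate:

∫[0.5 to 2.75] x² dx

f(x) = x²
a = 0.5, b = 2.75, n = 12
h = (b - a)/n = 0.187500

Trapezoidal rule: (h/2)[f(x₀) + 2f(x₁) + 2f(x₂) + ... + f(xₙ)]

x_0 = 0.5000, f(x_0) = 0.250000, coefficient = 1
x_1 = 0.6875, f(x_1) = 0.472656, coefficient = 2
x_2 = 0.8750, f(x_2) = 0.765625, coefficient = 2
x_3 = 1.0625, f(x_3) = 1.128906, coefficient = 2
x_4 = 1.2500, f(x_4) = 1.562500, coefficient = 2
x_5 = 1.4375, f(x_5) = 2.066406, coefficient = 2
x_6 = 1.6250, f(x_6) = 2.640625, coefficient = 2
x_7 = 1.8125, f(x_7) = 3.285156, coefficient = 2
x_8 = 2.0000, f(x_8) = 4.000000, coefficient = 2
x_9 = 2.1875, f(x_9) = 4.785156, coefficient = 2
x_10 = 2.3750, f(x_10) = 5.640625, coefficient = 2
x_11 = 2.5625, f(x_11) = 6.566406, coefficient = 2
x_12 = 2.7500, f(x_12) = 7.562500, coefficient = 1

I ≈ (0.187500/2) × 73.640625 = 6.903809
Exact value: 6.890625
Error: 0.013184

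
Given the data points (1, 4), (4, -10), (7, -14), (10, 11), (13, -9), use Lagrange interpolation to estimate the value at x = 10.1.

Lagrange interpolation formula:
P(x) = Σ yᵢ × Lᵢ(x)
where Lᵢ(x) = Π_{j≠i} (x - xⱼ)/(xᵢ - xⱼ)

L_0(10.1) = (10.1 - 4)/(1 - 4) × (10.1 - 7)/(1 - 7) × (10.1 - 10)/(1 - 10) × (10.1 - 13)/(1 - 13) = -0.002821
L_1(10.1) = (10.1 - 1)/(4 - 1) × (10.1 - 7)/(4 - 7) × (10.1 - 10)/(4 - 10) × (10.1 - 13)/(4 - 13) = 0.016833
L_2(10.1) = (10.1 - 1)/(7 - 1) × (10.1 - 4)/(7 - 4) × (10.1 - 10)/(7 - 10) × (10.1 - 13)/(7 - 13) = -0.049685
L_3(10.1) = (10.1 - 1)/(10 - 1) × (10.1 - 4)/(10 - 4) × (10.1 - 7)/(10 - 7) × (10.1 - 13)/(10 - 13) = 1.026821
L_4(10.1) = (10.1 - 1)/(13 - 1) × (10.1 - 4)/(13 - 4) × (10.1 - 7)/(13 - 7) × (10.1 - 10)/(13 - 10) = 0.008852

P(10.1) = 4×L_0(10.1) + (-10)×L_1(10.1) + (-14)×L_2(10.1) + 11×L_3(10.1) + (-9)×L_4(10.1)
P(10.1) = 11.731335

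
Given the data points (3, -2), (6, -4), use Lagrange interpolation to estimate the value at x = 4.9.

Lagrange interpolation formula:
P(x) = Σ yᵢ × Lᵢ(x)
where Lᵢ(x) = Π_{j≠i} (x - xⱼ)/(xᵢ - xⱼ)

L_0(4.9) = (4.9 - 6)/(3 - 6) = 0.366667
L_1(4.9) = (4.9 - 3)/(6 - 3) = 0.633333

P(4.9) = (-2)×L_0(4.9) + (-4)×L_1(4.9)
P(4.9) = -3.266667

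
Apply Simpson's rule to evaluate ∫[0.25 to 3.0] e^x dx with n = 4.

f(x) = e^x
a = 0.25, b = 3.0, n = 4
h = (b - a)/n = 0.687500

Simpson's rule: (h/3)[f(x₀) + 4f(x₁) + 2f(x₂) + ... + f(xₙ)]

x_0 = 0.2500, f(x_0) = 1.284025, coefficient = 1
x_1 = 0.9375, f(x_1) = 2.553589, coefficient = 4
x_2 = 1.6250, f(x_2) = 5.078419, coefficient = 2
x_3 = 2.3125, f(x_3) = 10.099642, coefficient = 4
x_4 = 3.0000, f(x_4) = 20.085537, coefficient = 1

I ≈ (0.687500/3) × 82.139327 = 18.823596
Exact value: 18.801512
Error: 0.022084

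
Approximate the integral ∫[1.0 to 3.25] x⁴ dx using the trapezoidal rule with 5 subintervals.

f(x) = x⁴
a = 1.0, b = 3.25, n = 5
h = (b - a)/n = 0.450000

Trapezoidal rule: (h/2)[f(x₀) + 2f(x₁) + 2f(x₂) + ... + f(xₙ)]

x_0 = 1.0000, f(x_0) = 1.000000, coefficient = 1
x_1 = 1.4500, f(x_1) = 4.420506, coefficient = 2
x_2 = 1.9000, f(x_2) = 13.032100, coefficient = 2
x_3 = 2.3500, f(x_3) = 30.498006, coefficient = 2
x_4 = 2.8000, f(x_4) = 61.465600, coefficient = 2
x_5 = 3.2500, f(x_5) = 111.566406, coefficient = 1

I ≈ (0.450000/2) × 331.398831 = 74.564737
Exact value: 72.318164
Error: 2.246573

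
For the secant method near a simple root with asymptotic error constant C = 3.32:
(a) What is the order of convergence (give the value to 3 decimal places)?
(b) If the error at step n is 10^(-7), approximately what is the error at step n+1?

(a) Secant method has superlinear convergence with order φ = (1+√5)/2 ≈ 1.618.
    This means |e_{n+1}| ≈ C|e_n|^1.618.

(b) With |e_n| = 10^(-7) and C = 3.32:
    |e_{n+1}| ≈ 3.32 × (10^(-7))^1.618 = 3.32 × 10^(-11.33)

(a) ≈ 1.618 (golden ratio); (b) |e_{n+1}| ≈ 1.566e-11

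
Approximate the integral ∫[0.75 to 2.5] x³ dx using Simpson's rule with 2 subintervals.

f(x) = x³
a = 0.75, b = 2.5, n = 2
h = (b - a)/n = 0.875000

Simpson's rule: (h/3)[f(x₀) + 4f(x₁) + 2f(x₂) + ... + f(xₙ)]

x_0 = 0.7500, f(x_0) = 0.421875, coefficient = 1
x_1 = 1.6250, f(x_1) = 4.291016, coefficient = 4
x_2 = 2.5000, f(x_2) = 15.625000, coefficient = 1

I ≈ (0.875000/3) × 33.210938 = 9.686523
Exact value: 9.686523
Error: 0.000000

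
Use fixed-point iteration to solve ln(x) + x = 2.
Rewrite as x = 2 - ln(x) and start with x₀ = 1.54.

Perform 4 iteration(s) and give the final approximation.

Equation: ln(x) + x = 2
Fixed-point form: x = 2 - ln(x)
x₀ = 1.54

x_1 = g(1.540000) = 1.568218
x_2 = g(1.568218) = 1.550060
x_3 = g(1.550060) = 1.561706
x_4 = g(1.561706) = 1.554221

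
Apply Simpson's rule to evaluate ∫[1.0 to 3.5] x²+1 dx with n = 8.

f(x) = x²+1
a = 1.0, b = 3.5, n = 8
h = (b - a)/n = 0.312500

Simpson's rule: (h/3)[f(x₀) + 4f(x₁) + 2f(x₂) + ... + f(xₙ)]

x_0 = 1.0000, f(x_0) = 2.000000, coefficient = 1
x_1 = 1.3125, f(x_1) = 2.722656, coefficient = 4
x_2 = 1.6250, f(x_2) = 3.640625, coefficient = 2
x_3 = 1.9375, f(x_3) = 4.753906, coefficient = 4
x_4 = 2.2500, f(x_4) = 6.062500, coefficient = 2
x_5 = 2.5625, f(x_5) = 7.566406, coefficient = 4
x_6 = 2.8750, f(x_6) = 9.265625, coefficient = 2
x_7 = 3.1875, f(x_7) = 11.160156, coefficient = 4
x_8 = 3.5000, f(x_8) = 13.250000, coefficient = 1

I ≈ (0.312500/3) × 158.000000 = 16.458333
Exact value: 16.458333
Error: 0.000000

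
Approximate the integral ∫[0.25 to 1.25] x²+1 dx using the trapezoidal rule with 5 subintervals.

f(x) = x²+1
a = 0.25, b = 1.25, n = 5
h = (b - a)/n = 0.200000

Trapezoidal rule: (h/2)[f(x₀) + 2f(x₁) + 2f(x₂) + ... + f(xₙ)]

x_0 = 0.2500, f(x_0) = 1.062500, coefficient = 1
x_1 = 0.4500, f(x_1) = 1.202500, coefficient = 2
x_2 = 0.6500, f(x_2) = 1.422500, coefficient = 2
x_3 = 0.8500, f(x_3) = 1.722500, coefficient = 2
x_4 = 1.0500, f(x_4) = 2.102500, coefficient = 2
x_5 = 1.2500, f(x_5) = 2.562500, coefficient = 1

I ≈ (0.200000/2) × 16.525000 = 1.652500
Exact value: 1.645833
Error: 0.006667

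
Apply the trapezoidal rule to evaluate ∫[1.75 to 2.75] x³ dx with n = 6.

f(x) = x³
a = 1.75, b = 2.75, n = 6
h = (b - a)/n = 0.166667

Trapezoidal rule: (h/2)[f(x₀) + 2f(x₁) + 2f(x₂) + ... + f(xₙ)]

x_0 = 1.7500, f(x_0) = 5.359375, coefficient = 1
x_1 = 1.9167, f(x_1) = 7.041088, coefficient = 2
x_2 = 2.0833, f(x_2) = 9.042245, coefficient = 2
x_3 = 2.2500, f(x_3) = 11.390625, coefficient = 2
x_4 = 2.4167, f(x_4) = 14.114005, coefficient = 2
x_5 = 2.5833, f(x_5) = 17.240162, coefficient = 2
x_6 = 2.7500, f(x_6) = 20.796875, coefficient = 1

I ≈ (0.166667/2) × 143.812500 = 11.984375
Exact value: 11.953125
Error: 0.031250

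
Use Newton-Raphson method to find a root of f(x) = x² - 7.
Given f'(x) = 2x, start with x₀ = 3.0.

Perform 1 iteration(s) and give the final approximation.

f(x) = x² - 7
f'(x) = 2x
x₀ = 3.0

Newton-Raphson formula: x_{n+1} = x_n - f(x_n)/f'(x_n)

Iteration 1:
  f(3.000000) = 2.000000
  f'(3.000000) = 6.000000
  x_1 = 3.000000 - 2.000000/6.000000 = 2.666667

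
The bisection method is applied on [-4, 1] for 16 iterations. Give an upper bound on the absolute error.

Bisection error bound: |error| ≤ (b-a)/2^n
|error| ≤ (1 - (-4))/2^16 = 5/2^16
|error| ≤ 0.0000762939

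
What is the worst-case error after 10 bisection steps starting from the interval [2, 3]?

Bisection error bound: |error| ≤ (b-a)/2^n
|error| ≤ (3 - 2)/2^10 = 1/2^10
|error| ≤ 0.0009765625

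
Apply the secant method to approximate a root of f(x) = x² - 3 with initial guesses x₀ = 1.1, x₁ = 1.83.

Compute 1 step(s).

f(x) = x² - 3
x₀ = 1.1, x₁ = 1.83

Secant formula: x_{n+1} = x_n - f(x_n)(x_n - x_{n-1})/(f(x_n) - f(x_{n-1}))

Iteration 1:
  f(1.100000) = -1.790000
  f(1.830000) = 0.348900
  x_2 = 1.830000 - 0.348900×(1.830000 - 1.100000)/(0.348900 - (-1.790000))
       = 1.710922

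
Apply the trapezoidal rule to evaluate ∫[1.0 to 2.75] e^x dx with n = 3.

f(x) = e^x
a = 1.0, b = 2.75, n = 3
h = (b - a)/n = 0.583333

Trapezoidal rule: (h/2)[f(x₀) + 2f(x₁) + 2f(x₂) + ... + f(xₙ)]

x_0 = 1.0000, f(x_0) = 2.718282, coefficient = 1
x_1 = 1.5833, f(x_1) = 4.871166, coefficient = 2
x_2 = 2.1667, f(x_2) = 8.729138, coefficient = 2
x_3 = 2.7500, f(x_3) = 15.642632, coefficient = 1

I ≈ (0.583333/2) × 45.561522 = 13.288777
Exact value: 12.924350
Error: 0.364427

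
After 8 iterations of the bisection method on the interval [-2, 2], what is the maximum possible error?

Bisection error bound: |error| ≤ (b-a)/2^n
|error| ≤ (2 - (-2))/2^8 = 4/2^8
|error| ≤ 0.0156250000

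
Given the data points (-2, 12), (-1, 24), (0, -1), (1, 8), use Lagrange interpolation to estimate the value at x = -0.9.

Lagrange interpolation formula:
P(x) = Σ yᵢ × Lᵢ(x)
where Lᵢ(x) = Π_{j≠i} (x - xⱼ)/(xᵢ - xⱼ)

L_0(-0.9) = (-0.9 - (-1))/(-2 - (-1)) × (-0.9 - 0)/(-2 - 0) × (-0.9 - 1)/(-2 - 1) = -0.028500
L_1(-0.9) = (-0.9 - (-2))/(-1 - (-2)) × (-0.9 - 0)/(-1 - 0) × (-0.9 - 1)/(-1 - 1) = 0.940500
L_2(-0.9) = (-0.9 - (-2))/(0 - (-2)) × (-0.9 - (-1))/(0 - (-1)) × (-0.9 - 1)/(0 - 1) = 0.104500
L_3(-0.9) = (-0.9 - (-2))/(1 - (-2)) × (-0.9 - (-1))/(1 - (-1)) × (-0.9 - 0)/(1 - 0) = -0.016500

P(-0.9) = 12×L_0(-0.9) + 24×L_1(-0.9) + (-1)×L_2(-0.9) + 8×L_3(-0.9)
P(-0.9) = 21.993500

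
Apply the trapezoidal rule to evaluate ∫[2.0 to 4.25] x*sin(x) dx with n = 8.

f(x) = x*sin(x)
a = 2.0, b = 4.25, n = 8
h = (b - a)/n = 0.281250

Trapezoidal rule: (h/2)[f(x₀) + 2f(x₁) + 2f(x₂) + ... + f(xₙ)]

x_0 = 2.0000, f(x_0) = 1.818595, coefficient = 1
x_1 = 2.2812, f(x_1) = 1.729338, coefficient = 2
x_2 = 2.5625, f(x_2) = 1.402366, coefficient = 2
x_3 = 2.8438, f(x_3) = 0.834523, coefficient = 2
x_4 = 3.1250, f(x_4) = 0.051850, coefficient = 2
x_5 = 3.4062, f(x_5) = -0.891002, coefficient = 2
x_6 = 3.6875, f(x_6) = -1.914527, coefficient = 2
x_7 = 3.9688, f(x_7) = -2.921040, coefficient = 2
x_8 = 4.2500, f(x_8) = -3.803705, coefficient = 1

I ≈ (0.281250/2) × -5.402094 = -0.759669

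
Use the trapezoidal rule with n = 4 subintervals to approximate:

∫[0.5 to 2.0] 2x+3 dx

f(x) = 2x+3
a = 0.5, b = 2.0, n = 4
h = (b - a)/n = 0.375000

Trapezoidal rule: (h/2)[f(x₀) + 2f(x₁) + 2f(x₂) + ... + f(xₙ)]

x_0 = 0.5000, f(x_0) = 4.000000, coefficient = 1
x_1 = 0.8750, f(x_1) = 4.750000, coefficient = 2
x_2 = 1.2500, f(x_2) = 5.500000, coefficient = 2
x_3 = 1.6250, f(x_3) = 6.250000, coefficient = 2
x_4 = 2.0000, f(x_4) = 7.000000, coefficient = 1

I ≈ (0.375000/2) × 44.000000 = 8.250000
Exact value: 8.250000
Error: 0.000000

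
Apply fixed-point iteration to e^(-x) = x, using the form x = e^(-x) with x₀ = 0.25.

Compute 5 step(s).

Equation: e^(-x) = x
Fixed-point form: x = e^(-x)
x₀ = 0.25

x_1 = g(0.250000) = 0.778801
x_2 = g(0.778801) = 0.458956
x_3 = g(0.458956) = 0.631943
x_4 = g(0.631943) = 0.531558
x_5 = g(0.531558) = 0.587689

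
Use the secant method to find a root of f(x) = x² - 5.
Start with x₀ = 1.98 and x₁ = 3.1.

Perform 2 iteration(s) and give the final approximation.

f(x) = x² - 5
x₀ = 1.98, x₁ = 3.1

Secant formula: x_{n+1} = x_n - f(x_n)(x_n - x_{n-1})/(f(x_n) - f(x_{n-1}))

Iteration 1:
  f(1.980000) = -1.079600
  f(3.100000) = 4.610000
  x_2 = 3.100000 - 4.610000×(3.100000 - 1.980000)/(4.610000 - (-1.079600))
       = 2.192520
Iteration 2:
  f(3.100000) = 4.610000
  f(2.192520) = -0.192857
  x_3 = 2.192520 - (-0.192857)×(2.192520 - 3.100000)/(-0.192857 - 4.610000)
       = 2.228959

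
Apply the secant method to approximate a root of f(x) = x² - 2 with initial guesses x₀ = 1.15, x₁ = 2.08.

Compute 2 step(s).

f(x) = x² - 2
x₀ = 1.15, x₁ = 2.08

Secant formula: x_{n+1} = x_n - f(x_n)(x_n - x_{n-1})/(f(x_n) - f(x_{n-1}))

Iteration 1:
  f(1.150000) = -0.677500
  f(2.080000) = 2.326400
  x_2 = 2.080000 - 2.326400×(2.080000 - 1.150000)/(2.326400 - (-0.677500))
       = 1.359752
Iteration 2:
  f(2.080000) = 2.326400
  f(1.359752) = -0.151074
  x_3 = 1.359752 - (-0.151074)×(1.359752 - 2.080000)/(-0.151074 - 2.326400)
       = 1.403672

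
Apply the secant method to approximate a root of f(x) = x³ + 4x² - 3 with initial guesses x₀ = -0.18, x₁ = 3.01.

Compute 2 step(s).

f(x) = x³ + 4x² - 3
x₀ = -0.18, x₁ = 3.01

Secant formula: x_{n+1} = x_n - f(x_n)(x_n - x_{n-1})/(f(x_n) - f(x_{n-1}))

Iteration 1:
  f(-0.180000) = -2.876232
  f(3.010000) = 60.511301
  x_2 = 3.010000 - 60.511301×(3.010000 - (-0.180000))/(60.511301 - (-2.876232))
       = -0.035253
Iteration 2:
  f(3.010000) = 60.511301
  f(-0.035253) = -2.995073
  x_3 = -0.035253 - (-2.995073)×(-0.035253 - 3.010000)/(-2.995073 - 60.511301)
       = 0.108367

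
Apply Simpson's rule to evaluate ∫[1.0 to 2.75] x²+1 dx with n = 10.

f(x) = x²+1
a = 1.0, b = 2.75, n = 10
h = (b - a)/n = 0.175000

Simpson's rule: (h/3)[f(x₀) + 4f(x₁) + 2f(x₂) + ... + f(xₙ)]

x_0 = 1.0000, f(x_0) = 2.000000, coefficient = 1
x_1 = 1.1750, f(x_1) = 2.380625, coefficient = 4
x_2 = 1.3500, f(x_2) = 2.822500, coefficient = 2
x_3 = 1.5250, f(x_3) = 3.325625, coefficient = 4
x_4 = 1.7000, f(x_4) = 3.890000, coefficient = 2
x_5 = 1.8750, f(x_5) = 4.515625, coefficient = 4
x_6 = 2.0500, f(x_6) = 5.202500, coefficient = 2
x_7 = 2.2250, f(x_7) = 5.950625, coefficient = 4
x_8 = 2.4000, f(x_8) = 6.760000, coefficient = 2
x_9 = 2.5750, f(x_9) = 7.630625, coefficient = 4
x_10 = 2.7500, f(x_10) = 8.562500, coefficient = 1

I ≈ (0.175000/3) × 143.125000 = 8.348958
Exact value: 8.348958
Error: 0.000000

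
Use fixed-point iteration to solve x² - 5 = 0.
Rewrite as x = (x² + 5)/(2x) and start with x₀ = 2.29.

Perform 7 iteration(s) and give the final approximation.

Equation: x² - 5 = 0
Fixed-point form: x = (x² + 5)/(2x)
x₀ = 2.29

x_1 = g(2.290000) = 2.236703
x_2 = g(2.236703) = 2.236068
x_3 = g(2.236068) = 2.236068
x_4 = g(2.236068) = 2.236068
x_5 = g(2.236068) = 2.236068
x_6 = g(2.236068) = 2.236068
x_7 = g(2.236068) = 2.236068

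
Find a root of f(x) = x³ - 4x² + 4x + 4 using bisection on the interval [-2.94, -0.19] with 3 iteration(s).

f(x) = x³ - 4x² + 4x + 4
Initial interval: [-2.94, -0.19]

Iteration 1:
  c_1 = (-2.940000 + (-0.190000))/2 = -1.565000
  f(c_1) = f(-1.565000) = -15.889937
  f(a) × f(c) ≥ 0, new interval: [-1.565000, -0.190000]
Iteration 2:
  c_2 = (-1.565000 + (-0.190000))/2 = -0.877500
  f(c_2) = f(-0.877500) = -3.265705
  f(a) × f(c) ≥ 0, new interval: [-0.877500, -0.190000]
Iteration 3:
  c_3 = (-0.877500 + (-0.190000))/2 = -0.533750
  f(c_3) = f(-0.533750) = 0.573384
  f(a) × f(c) < 0, new interval: [-0.877500, -0.533750]

After 3 iteration(s), the approximation is c_3 = -0.533750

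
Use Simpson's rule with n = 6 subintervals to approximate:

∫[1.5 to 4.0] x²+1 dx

f(x) = x²+1
a = 1.5, b = 4.0, n = 6
h = (b - a)/n = 0.416667

Simpson's rule: (h/3)[f(x₀) + 4f(x₁) + 2f(x₂) + ... + f(xₙ)]

x_0 = 1.5000, f(x_0) = 3.250000, coefficient = 1
x_1 = 1.9167, f(x_1) = 4.673611, coefficient = 4
x_2 = 2.3333, f(x_2) = 6.444444, coefficient = 2
x_3 = 2.7500, f(x_3) = 8.562500, coefficient = 4
x_4 = 3.1667, f(x_4) = 11.027778, coefficient = 2
x_5 = 3.5833, f(x_5) = 13.840278, coefficient = 4
x_6 = 4.0000, f(x_6) = 17.000000, coefficient = 1

I ≈ (0.416667/3) × 163.500000 = 22.708333
Exact value: 22.708333
Error: 0.000000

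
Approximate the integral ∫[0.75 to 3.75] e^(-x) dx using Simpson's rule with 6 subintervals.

f(x) = e^(-x)
a = 0.75, b = 3.75, n = 6
h = (b - a)/n = 0.500000

Simpson's rule: (h/3)[f(x₀) + 4f(x₁) + 2f(x₂) + ... + f(xₙ)]

x_0 = 0.7500, f(x_0) = 0.472367, coefficient = 1
x_1 = 1.2500, f(x_1) = 0.286505, coefficient = 4
x_2 = 1.7500, f(x_2) = 0.173774, coefficient = 2
x_3 = 2.2500, f(x_3) = 0.105399, coefficient = 4
x_4 = 2.7500, f(x_4) = 0.063928, coefficient = 2
x_5 = 3.2500, f(x_5) = 0.038774, coefficient = 4
x_6 = 3.7500, f(x_6) = 0.023518, coefficient = 1

I ≈ (0.500000/3) × 2.694001 = 0.449000
Exact value: 0.448849
Error: 0.000151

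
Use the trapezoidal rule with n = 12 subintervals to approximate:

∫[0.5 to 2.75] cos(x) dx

f(x) = cos(x)
a = 0.5, b = 2.75, n = 12
h = (b - a)/n = 0.187500

Trapezoidal rule: (h/2)[f(x₀) + 2f(x₁) + 2f(x₂) + ... + f(xₙ)]

x_0 = 0.5000, f(x_0) = 0.877583, coefficient = 1
x_1 = 0.6875, f(x_1) = 0.772835, coefficient = 2
x_2 = 0.8750, f(x_2) = 0.640997, coefficient = 2
x_3 = 1.0625, f(x_3) = 0.486690, coefficient = 2
x_4 = 1.2500, f(x_4) = 0.315322, coefficient = 2
x_5 = 1.4375, f(x_5) = 0.132902, coefficient = 2
x_6 = 1.6250, f(x_6) = -0.054177, coefficient = 2
x_7 = 1.8125, f(x_7) = -0.239357, coefficient = 2
x_8 = 2.0000, f(x_8) = -0.416147, coefficient = 2
x_9 = 2.1875, f(x_9) = -0.578349, coefficient = 2
x_10 = 2.3750, f(x_10) = -0.720278, coefficient = 2
x_11 = 2.5625, f(x_11) = -0.836960, coefficient = 2
x_12 = 2.7500, f(x_12) = -0.924302, coefficient = 1

I ≈ (0.187500/2) × -1.039765 = -0.097478
Exact value: -0.097765
Error: 0.000287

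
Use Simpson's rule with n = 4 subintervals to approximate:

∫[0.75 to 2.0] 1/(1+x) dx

f(x) = 1/(1+x)
a = 0.75, b = 2.0, n = 4
h = (b - a)/n = 0.312500

Simpson's rule: (h/3)[f(x₀) + 4f(x₁) + 2f(x₂) + ... + f(xₙ)]

x_0 = 0.7500, f(x_0) = 0.571429, coefficient = 1
x_1 = 1.0625, f(x_1) = 0.484848, coefficient = 4
x_2 = 1.3750, f(x_2) = 0.421053, coefficient = 2
x_3 = 1.6875, f(x_3) = 0.372093, coefficient = 4
x_4 = 2.0000, f(x_4) = 0.333333, coefficient = 1

I ≈ (0.312500/3) × 5.174633 = 0.539024
Exact value: 0.538997
Error: 0.000028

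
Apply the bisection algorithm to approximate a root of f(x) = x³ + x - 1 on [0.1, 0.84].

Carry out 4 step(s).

f(x) = x³ + x - 1
Initial interval: [0.1, 0.84]

Iteration 1:
  c_1 = (0.100000 + 0.840000)/2 = 0.470000
  f(c_1) = f(0.470000) = -0.426177
  f(a) × f(c) ≥ 0, new interval: [0.470000, 0.840000]
Iteration 2:
  c_2 = (0.470000 + 0.840000)/2 = 0.655000
  f(c_2) = f(0.655000) = -0.063989
  f(a) × f(c) ≥ 0, new interval: [0.655000, 0.840000]
Iteration 3:
  c_3 = (0.655000 + 0.840000)/2 = 0.747500
  f(c_3) = f(0.747500) = 0.165170
  f(a) × f(c) < 0, new interval: [0.655000, 0.747500]
Iteration 4:
  c_4 = (0.655000 + 0.747500)/2 = 0.701250
  f(c_4) = f(0.701250) = 0.046091
  f(a) × f(c) < 0, new interval: [0.655000, 0.701250]

After 4 iteration(s), the approximation is c_4 = 0.701250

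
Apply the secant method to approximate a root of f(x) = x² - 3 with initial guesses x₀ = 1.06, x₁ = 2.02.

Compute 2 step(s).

f(x) = x² - 3
x₀ = 1.06, x₁ = 2.02

Secant formula: x_{n+1} = x_n - f(x_n)(x_n - x_{n-1})/(f(x_n) - f(x_{n-1}))

Iteration 1:
  f(1.060000) = -1.876400
  f(2.020000) = 1.080400
  x_2 = 2.020000 - 1.080400×(2.020000 - 1.060000)/(1.080400 - (-1.876400))
       = 1.669221
Iteration 2:
  f(2.020000) = 1.080400
  f(1.669221) = -0.213702
  x_3 = 1.669221 - (-0.213702)×(1.669221 - 2.020000)/(-0.213702 - 1.080400)
       = 1.727147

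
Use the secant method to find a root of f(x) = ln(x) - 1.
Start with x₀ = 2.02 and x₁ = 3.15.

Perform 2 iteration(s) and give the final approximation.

f(x) = ln(x) - 1
x₀ = 2.02, x₁ = 3.15

Secant formula: x_{n+1} = x_n - f(x_n)(x_n - x_{n-1})/(f(x_n) - f(x_{n-1}))

Iteration 1:
  f(2.020000) = -0.296902
  f(3.150000) = 0.147402
  x_2 = 3.150000 - 0.147402×(3.150000 - 2.020000)/(0.147402 - (-0.296902))
       = 2.775112
Iteration 2:
  f(3.150000) = 0.147402
  f(2.775112) = 0.020691
  x_3 = 2.775112 - 0.020691×(2.775112 - 3.150000)/(0.020691 - 0.147402)
       = 2.713895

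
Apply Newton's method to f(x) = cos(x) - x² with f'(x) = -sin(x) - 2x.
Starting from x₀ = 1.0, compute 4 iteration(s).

f(x) = cos(x) - x²
f'(x) = -sin(x) - 2x
x₀ = 1.0

Newton-Raphson formula: x_{n+1} = x_n - f(x_n)/f'(x_n)

Iteration 1:
  f(1.000000) = -0.459698
  f'(1.000000) = -2.841471
  x_1 = 1.000000 - (-0.459698)/(-2.841471) = 0.838218
Iteration 2:
  f(0.838218) = -0.033822
  f'(0.838218) = -2.419890
  x_2 = 0.838218 - (-0.033822)/(-2.419890) = 0.824242
Iteration 3:
  f(0.824242) = -0.000261
  f'(0.824242) = -2.382517
  x_3 = 0.824242 - (-0.000261)/(-2.382517) = 0.824132
Iteration 4:
  f(0.824132) = 0.000000
  f'(0.824132) = -2.382223
  x_4 = 0.824132 - 0.000000/(-2.382223) = 0.824132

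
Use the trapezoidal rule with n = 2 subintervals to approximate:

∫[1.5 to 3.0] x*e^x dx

f(x) = x*e^x
a = 1.5, b = 3.0, n = 2
h = (b - a)/n = 0.750000

Trapezoidal rule: (h/2)[f(x₀) + 2f(x₁) + 2f(x₂) + ... + f(xₙ)]

x_0 = 1.5000, f(x_0) = 6.722534, coefficient = 1
x_1 = 2.2500, f(x_1) = 21.347406, coefficient = 2
x_2 = 3.0000, f(x_2) = 60.256611, coefficient = 1

I ≈ (0.750000/2) × 109.673956 = 41.127733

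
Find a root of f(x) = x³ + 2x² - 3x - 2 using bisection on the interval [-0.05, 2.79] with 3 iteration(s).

f(x) = x³ + 2x² - 3x - 2
Initial interval: [-0.05, 2.79]

Iteration 1:
  c_1 = (-0.050000 + 2.790000)/2 = 1.370000
  f(c_1) = f(1.370000) = 0.215153
  f(a) × f(c) < 0, new interval: [-0.050000, 1.370000]
Iteration 2:
  c_2 = (-0.050000 + 1.370000)/2 = 0.660000
  f(c_2) = f(0.660000) = -2.821304
  f(a) × f(c) ≥ 0, new interval: [0.660000, 1.370000]
Iteration 3:
  c_3 = (0.660000 + 1.370000)/2 = 1.015000
  f(c_3) = f(1.015000) = -1.938872
  f(a) × f(c) ≥ 0, new interval: [1.015000, 1.370000]

After 3 iteration(s), the approximation is c_3 = 1.015000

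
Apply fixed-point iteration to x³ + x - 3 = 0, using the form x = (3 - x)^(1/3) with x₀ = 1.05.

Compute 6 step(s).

Equation: x³ + x - 3 = 0
Fixed-point form: x = (3 - x)^(1/3)
x₀ = 1.05

x_1 = g(1.050000) = 1.249333
x_2 = g(1.249333) = 1.205224
x_3 = g(1.205224) = 1.215262
x_4 = g(1.215262) = 1.212993
x_5 = g(1.212993) = 1.213507
x_6 = g(1.213507) = 1.213390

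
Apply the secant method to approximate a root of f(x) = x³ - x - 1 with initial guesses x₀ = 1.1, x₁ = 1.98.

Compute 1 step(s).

f(x) = x³ - x - 1
x₀ = 1.1, x₁ = 1.98

Secant formula: x_{n+1} = x_n - f(x_n)(x_n - x_{n-1})/(f(x_n) - f(x_{n-1}))

Iteration 1:
  f(1.100000) = -0.769000
  f(1.980000) = 4.782392
  x_2 = 1.980000 - 4.782392×(1.980000 - 1.100000)/(4.782392 - (-0.769000))
       = 1.221901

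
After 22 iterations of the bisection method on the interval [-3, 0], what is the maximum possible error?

Bisection error bound: |error| ≤ (b-a)/2^n
|error| ≤ (0 - (-3))/2^22 = 3/2^22
|error| ≤ 0.0000007153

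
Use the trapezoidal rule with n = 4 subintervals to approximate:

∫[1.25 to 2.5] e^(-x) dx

f(x) = e^(-x)
a = 1.25, b = 2.5, n = 4
h = (b - a)/n = 0.312500

Trapezoidal rule: (h/2)[f(x₀) + 2f(x₁) + 2f(x₂) + ... + f(xₙ)]

x_0 = 1.2500, f(x_0) = 0.286505, coefficient = 1
x_1 = 1.5625, f(x_1) = 0.209611, coefficient = 2
x_2 = 1.8750, f(x_2) = 0.153355, coefficient = 2
x_3 = 2.1875, f(x_3) = 0.112197, coefficient = 2
x_4 = 2.5000, f(x_4) = 0.082085, coefficient = 1

I ≈ (0.312500/2) × 1.318916 = 0.206081
Exact value: 0.204420
Error: 0.001661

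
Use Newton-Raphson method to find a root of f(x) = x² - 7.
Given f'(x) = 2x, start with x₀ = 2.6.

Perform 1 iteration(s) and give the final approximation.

f(x) = x² - 7
f'(x) = 2x
x₀ = 2.6

Newton-Raphson formula: x_{n+1} = x_n - f(x_n)/f'(x_n)

Iteration 1:
  f(2.600000) = -0.240000
  f'(2.600000) = 5.200000
  x_1 = 2.600000 - (-0.240000)/5.200000 = 2.646154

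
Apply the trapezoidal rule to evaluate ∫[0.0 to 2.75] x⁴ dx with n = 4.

f(x) = x⁴
a = 0.0, b = 2.75, n = 4
h = (b - a)/n = 0.687500

Trapezoidal rule: (h/2)[f(x₀) + 2f(x₁) + 2f(x₂) + ... + f(xₙ)]

x_0 = 0.0000, f(x_0) = 0.000000, coefficient = 1
x_1 = 0.6875, f(x_1) = 0.223404, coefficient = 2
x_2 = 1.3750, f(x_2) = 3.574463, coefficient = 2
x_3 = 2.0625, f(x_3) = 18.095718, coefficient = 2
x_4 = 2.7500, f(x_4) = 57.191406, coefficient = 1

I ≈ (0.687500/2) × 100.978577 = 34.711386
Exact value: 31.455273
Error: 3.256112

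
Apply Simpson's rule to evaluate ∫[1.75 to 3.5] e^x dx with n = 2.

f(x) = e^x
a = 1.75, b = 3.5, n = 2
h = (b - a)/n = 0.875000

Simpson's rule: (h/3)[f(x₀) + 4f(x₁) + 2f(x₂) + ... + f(xₙ)]

x_0 = 1.7500, f(x_0) = 5.754603, coefficient = 1
x_1 = 2.6250, f(x_1) = 13.804574, coefficient = 4
x_2 = 3.5000, f(x_2) = 33.115452, coefficient = 1

I ≈ (0.875000/3) × 94.088351 = 27.442436
Exact value: 27.360849
Error: 0.081587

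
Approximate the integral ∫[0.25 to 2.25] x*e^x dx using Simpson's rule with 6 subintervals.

f(x) = x*e^x
a = 0.25, b = 2.25, n = 6
h = (b - a)/n = 0.333333

Simpson's rule: (h/3)[f(x₀) + 4f(x₁) + 2f(x₂) + ... + f(xₙ)]

x_0 = 0.2500, f(x_0) = 0.321006, coefficient = 1
x_1 = 0.5833, f(x_1) = 1.045334, coefficient = 4
x_2 = 0.9167, f(x_2) = 2.292528, coefficient = 2
x_3 = 1.2500, f(x_3) = 4.362929, coefficient = 4
x_4 = 1.5833, f(x_4) = 7.712679, coefficient = 2
x_5 = 1.9167, f(x_5) = 13.029998, coefficient = 4
x_6 = 2.2500, f(x_6) = 21.347406, coefficient = 1

I ≈ (0.333333/3) × 115.431872 = 12.825764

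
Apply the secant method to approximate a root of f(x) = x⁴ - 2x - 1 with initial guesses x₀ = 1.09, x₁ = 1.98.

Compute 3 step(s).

f(x) = x⁴ - 2x - 1
x₀ = 1.09, x₁ = 1.98

Secant formula: x_{n+1} = x_n - f(x_n)(x_n - x_{n-1})/(f(x_n) - f(x_{n-1}))

Iteration 1:
  f(1.090000) = -1.768418
  f(1.980000) = 10.409536
  x_2 = 1.980000 - 10.409536×(1.980000 - 1.090000)/(10.409536 - (-1.768418))
       = 1.219241
Iteration 2:
  f(1.980000) = 10.409536
  f(1.219241) = -1.228655
  x_3 = 1.219241 - (-1.228655)×(1.219241 - 1.980000)/(-1.228655 - 10.409536)
       = 1.299555
Iteration 3:
  f(1.219241) = -1.228655
  f(1.299555) = -0.746918
  x_4 = 1.299555 - (-0.746918)×(1.299555 - 1.219241)/(-0.746918 - (-1.228655))
       = 1.424079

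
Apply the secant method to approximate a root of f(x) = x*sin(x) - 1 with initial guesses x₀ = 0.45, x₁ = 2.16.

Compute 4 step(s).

f(x) = x*sin(x) - 1
x₀ = 0.45, x₁ = 2.16

Secant formula: x_{n+1} = x_n - f(x_n)(x_n - x_{n-1})/(f(x_n) - f(x_{n-1}))

Iteration 1:
  f(0.450000) = -0.804266
  f(2.160000) = 0.795788
  x_2 = 2.160000 - 0.795788×(2.160000 - 0.450000)/(0.795788 - (-0.804266))
       = 1.309530
Iteration 2:
  f(2.160000) = 0.795788
  f(1.309530) = 0.265089
  x_3 = 1.309530 - 0.265089×(1.309530 - 2.160000)/(0.265089 - 0.795788)
       = 0.884712
Iteration 3:
  f(1.309530) = 0.265089
  f(0.884712) = -0.315469
  x_4 = 0.884712 - (-0.315469)×(0.884712 - 1.309530)/(-0.315469 - 0.265089)
       = 1.115554
Iteration 4:
  f(0.884712) = -0.315469
  f(1.115554) = 0.001939
  x_5 = 1.115554 - 0.001939×(1.115554 - 0.884712)/(0.001939 - (-0.315469))
       = 1.114143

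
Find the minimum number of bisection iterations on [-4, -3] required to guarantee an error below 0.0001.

We need (b-a)/2^n ≤ 0.0001
(-3 - (-4))/2^n ≤ 0.0001
1/2^n ≤ 0.0001
2^n ≥ 10000
n ≥ log₂(10000) = 13.29
n ≥ 14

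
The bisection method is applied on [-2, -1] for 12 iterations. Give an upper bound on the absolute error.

Bisection error bound: |error| ≤ (b-a)/2^n
|error| ≤ (-1 - (-2))/2^12 = 1/2^12
|error| ≤ 0.0002441406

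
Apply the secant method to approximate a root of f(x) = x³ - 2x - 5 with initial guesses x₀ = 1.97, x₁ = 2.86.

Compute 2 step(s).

f(x) = x³ - 2x - 5
x₀ = 1.97, x₁ = 2.86

Secant formula: x_{n+1} = x_n - f(x_n)(x_n - x_{n-1})/(f(x_n) - f(x_{n-1}))

Iteration 1:
  f(1.970000) = -1.294627
  f(2.860000) = 12.673656
  x_2 = 2.860000 - 12.673656×(2.860000 - 1.970000)/(12.673656 - (-1.294627))
       = 2.052488
Iteration 2:
  f(2.860000) = 12.673656
  f(2.052488) = -0.458444
  x_3 = 2.052488 - (-0.458444)×(2.052488 - 2.860000)/(-0.458444 - 12.673656)
       = 2.080679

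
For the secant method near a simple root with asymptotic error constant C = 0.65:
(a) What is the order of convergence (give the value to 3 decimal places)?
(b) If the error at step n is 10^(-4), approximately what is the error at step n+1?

(a) Secant method has superlinear convergence with order φ = (1+√5)/2 ≈ 1.618.
    This means |e_{n+1}| ≈ C|e_n|^1.618.

(b) With |e_n| = 10^(-4) and C = 0.65:
    |e_{n+1}| ≈ 0.65 × (10^(-4))^1.618 = 0.65 × 10^(-6.47)

(a) ≈ 1.618 (golden ratio); (b) |e_{n+1}| ≈ 2.192e-07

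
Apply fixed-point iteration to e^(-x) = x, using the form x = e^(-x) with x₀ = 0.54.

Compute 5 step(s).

Equation: e^(-x) = x
Fixed-point form: x = e^(-x)
x₀ = 0.54

x_1 = g(0.540000) = 0.582748
x_2 = g(0.582748) = 0.558362
x_3 = g(0.558362) = 0.572146
x_4 = g(0.572146) = 0.564313
x_5 = g(0.564313) = 0.568751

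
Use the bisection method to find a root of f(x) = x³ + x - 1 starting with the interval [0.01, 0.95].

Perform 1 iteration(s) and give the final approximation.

f(x) = x³ + x - 1
Initial interval: [0.01, 0.95]

Iteration 1:
  c_1 = (0.010000 + 0.950000)/2 = 0.480000
  f(c_1) = f(0.480000) = -0.409408
  f(a) × f(c) ≥ 0, new interval: [0.480000, 0.950000]

After 1 iteration(s), the approximation is c_1 = 0.480000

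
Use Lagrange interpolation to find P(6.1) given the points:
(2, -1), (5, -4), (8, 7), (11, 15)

Lagrange interpolation formula:
P(x) = Σ yᵢ × Lᵢ(x)
where Lᵢ(x) = Π_{j≠i} (x - xⱼ)/(xᵢ - xⱼ)

L_0(6.1) = (6.1 - 5)/(2 - 5) × (6.1 - 8)/(2 - 8) × (6.1 - 11)/(2 - 11) = -0.063216
L_1(6.1) = (6.1 - 2)/(5 - 2) × (6.1 - 8)/(5 - 8) × (6.1 - 11)/(5 - 11) = 0.706870
L_2(6.1) = (6.1 - 2)/(8 - 2) × (6.1 - 5)/(8 - 5) × (6.1 - 11)/(8 - 11) = 0.409241
L_3(6.1) = (6.1 - 2)/(11 - 2) × (6.1 - 5)/(11 - 5) × (6.1 - 8)/(11 - 8) = -0.052895

P(6.1) = (-1)×L_0(6.1) + (-4)×L_1(6.1) + 7×L_2(6.1) + 15×L_3(6.1)
P(6.1) = -0.693006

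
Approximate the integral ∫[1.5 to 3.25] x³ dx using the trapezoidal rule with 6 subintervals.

f(x) = x³
a = 1.5, b = 3.25, n = 6
h = (b - a)/n = 0.291667

Trapezoidal rule: (h/2)[f(x₀) + 2f(x₁) + 2f(x₂) + ... + f(xₙ)]

x_0 = 1.5000, f(x_0) = 3.375000, coefficient = 1
x_1 = 1.7917, f(x_1) = 5.751374, coefficient = 2
x_2 = 2.0833, f(x_2) = 9.042245, coefficient = 2
x_3 = 2.3750, f(x_3) = 13.396484, coefficient = 2
x_4 = 2.6667, f(x_4) = 18.962963, coefficient = 2
x_5 = 2.9583, f(x_5) = 25.890553, coefficient = 2
x_6 = 3.2500, f(x_6) = 34.328125, coefficient = 1

I ≈ (0.291667/2) × 183.790365 = 26.802762
Exact value: 26.625977
Error: 0.176785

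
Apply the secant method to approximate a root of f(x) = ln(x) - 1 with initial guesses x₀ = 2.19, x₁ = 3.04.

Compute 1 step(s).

f(x) = ln(x) - 1
x₀ = 2.19, x₁ = 3.04

Secant formula: x_{n+1} = x_n - f(x_n)(x_n - x_{n-1})/(f(x_n) - f(x_{n-1}))

Iteration 1:
  f(2.190000) = -0.216098
  f(3.040000) = 0.111858
  x_2 = 3.040000 - 0.111858×(3.040000 - 2.190000)/(0.111858 - (-0.216098))
       = 2.750086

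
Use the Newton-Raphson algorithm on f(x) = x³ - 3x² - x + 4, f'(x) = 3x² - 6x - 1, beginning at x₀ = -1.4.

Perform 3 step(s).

f(x) = x³ - 3x² - x + 4
f'(x) = 3x² - 6x - 1
x₀ = -1.4

Newton-Raphson formula: x_{n+1} = x_n - f(x_n)/f'(x_n)

Iteration 1:
  f(-1.400000) = -3.224000
  f'(-1.400000) = 13.280000
  x_1 = -1.400000 - (-3.224000)/13.280000 = -1.157229
Iteration 2:
  f(-1.157229) = -0.410044
  f'(-1.157229) = 9.960910
  x_2 = -1.157229 - (-0.410044)/9.960910 = -1.116064
Iteration 3:
  f(-1.116064) = -0.010897
  f'(-1.116064) = 9.433176
  x_3 = -1.116064 - (-0.010897)/9.433176 = -1.114908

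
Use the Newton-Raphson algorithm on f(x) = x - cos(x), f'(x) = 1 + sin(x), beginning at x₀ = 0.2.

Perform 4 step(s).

f(x) = x - cos(x)
f'(x) = 1 + sin(x)
x₀ = 0.2

Newton-Raphson formula: x_{n+1} = x_n - f(x_n)/f'(x_n)

Iteration 1:
  f(0.200000) = -0.780067
  f'(0.200000) = 1.198669
  x_1 = 0.200000 - (-0.780067)/1.198669 = 0.850777
Iteration 2:
  f(0.850777) = 0.191378
  f'(0.850777) = 1.751793
  x_2 = 0.850777 - 0.191378/1.751793 = 0.741530
Iteration 3:
  f(0.741530) = 0.004094
  f'(0.741530) = 1.675417
  x_3 = 0.741530 - 0.004094/1.675417 = 0.739086
Iteration 4:
  f(0.739086) = 0.000002
  f'(0.739086) = 1.673613
  x_4 = 0.739086 - 0.000002/1.673613 = 0.739085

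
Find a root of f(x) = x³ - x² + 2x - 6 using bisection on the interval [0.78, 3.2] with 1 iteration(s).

f(x) = x³ - x² + 2x - 6
Initial interval: [0.78, 3.2]

Iteration 1:
  c_1 = (0.780000 + 3.200000)/2 = 1.990000
  f(c_1) = f(1.990000) = 1.900499
  f(a) × f(c) < 0, new interval: [0.780000, 1.990000]

After 1 iteration(s), the approximation is c_1 = 1.990000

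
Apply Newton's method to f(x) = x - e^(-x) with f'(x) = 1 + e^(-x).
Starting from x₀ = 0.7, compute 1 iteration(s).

f(x) = x - e^(-x)
f'(x) = 1 + e^(-x)
x₀ = 0.7

Newton-Raphson formula: x_{n+1} = x_n - f(x_n)/f'(x_n)

Iteration 1:
  f(0.700000) = 0.203415
  f'(0.700000) = 1.496585
  x_1 = 0.700000 - 0.203415/1.496585 = 0.564081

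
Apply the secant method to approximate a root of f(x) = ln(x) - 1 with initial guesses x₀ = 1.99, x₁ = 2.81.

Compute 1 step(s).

f(x) = ln(x) - 1
x₀ = 1.99, x₁ = 2.81

Secant formula: x_{n+1} = x_n - f(x_n)(x_n - x_{n-1})/(f(x_n) - f(x_{n-1}))

Iteration 1:
  f(1.990000) = -0.311865
  f(2.810000) = 0.033184
  x_2 = 2.810000 - 0.033184×(2.810000 - 1.990000)/(0.033184 - (-0.311865))
       = 2.731138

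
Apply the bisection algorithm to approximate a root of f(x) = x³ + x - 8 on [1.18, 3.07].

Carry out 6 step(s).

f(x) = x³ + x - 8
Initial interval: [1.18, 3.07]

Iteration 1:
  c_1 = (1.180000 + 3.070000)/2 = 2.125000
  f(c_1) = f(2.125000) = 3.720703
  f(a) × f(c) < 0, new interval: [1.180000, 2.125000]
Iteration 2:
  c_2 = (1.180000 + 2.125000)/2 = 1.652500
  f(c_2) = f(1.652500) = -1.834925
  f(a) × f(c) ≥ 0, new interval: [1.652500, 2.125000]
Iteration 3:
  c_3 = (1.652500 + 2.125000)/2 = 1.888750
  f(c_3) = f(1.888750) = 0.626632
  f(a) × f(c) < 0, new interval: [1.652500, 1.888750]
Iteration 4:
  c_4 = (1.652500 + 1.888750)/2 = 1.770625
  f(c_4) = f(1.770625) = -0.678266
  f(a) × f(c) ≥ 0, new interval: [1.770625, 1.888750]
Iteration 5:
  c_5 = (1.770625 + 1.888750)/2 = 1.829687
  f(c_5) = f(1.829687) = -0.044965
  f(a) × f(c) ≥ 0, new interval: [1.829687, 1.888750]
Iteration 6:
  c_6 = (1.829687 + 1.888750)/2 = 1.859219
  f(c_6) = f(1.859219) = 0.285970
  f(a) × f(c) < 0, new interval: [1.829687, 1.859219]

After 6 iteration(s), the approximation is c_6 = 1.859219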